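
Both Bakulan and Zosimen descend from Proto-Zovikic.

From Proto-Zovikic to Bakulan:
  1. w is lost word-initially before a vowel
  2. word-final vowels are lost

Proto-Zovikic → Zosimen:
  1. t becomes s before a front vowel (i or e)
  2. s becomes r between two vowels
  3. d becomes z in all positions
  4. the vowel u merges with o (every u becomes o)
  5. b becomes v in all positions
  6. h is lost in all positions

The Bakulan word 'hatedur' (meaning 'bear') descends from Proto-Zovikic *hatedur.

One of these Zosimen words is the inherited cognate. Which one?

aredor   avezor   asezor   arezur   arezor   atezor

arezor

Zosimen: start from *hatedur.
  rule 1 (palatalisation): hatedur → hasedur
  rule 2 (rhotacism): hasedur → haredur
  rule 3 (unconditioned shift): haredur → harezur
  rule 4 (vowel merger): harezur → harezor
  rule 5: no change — harezor
  rule 6 (h-loss): harezor → arezor
  ⇒ Zosimen arezor
Only 'arezor' matches the regular Zosimen development of *hatedur.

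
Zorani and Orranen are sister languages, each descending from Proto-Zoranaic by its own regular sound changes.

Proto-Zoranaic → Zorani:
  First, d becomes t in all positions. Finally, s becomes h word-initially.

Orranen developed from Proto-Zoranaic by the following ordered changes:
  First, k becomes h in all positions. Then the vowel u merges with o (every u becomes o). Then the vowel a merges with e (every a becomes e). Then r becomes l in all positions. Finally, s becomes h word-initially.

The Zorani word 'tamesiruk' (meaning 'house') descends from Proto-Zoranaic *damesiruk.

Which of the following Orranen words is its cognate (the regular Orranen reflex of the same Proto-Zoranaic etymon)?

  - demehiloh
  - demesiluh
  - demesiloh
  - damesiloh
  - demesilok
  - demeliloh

demesiloh

Orranen: start from *damesiruk.
  rule 1 (unconditioned shift): damesiruk → damesiruh
  rule 2 (vowel merger): damesiruh → damesiroh
  rule 3 (vowel merger): damesiroh → demesiroh
  rule 4 (unconditioned shift): demesiroh → demesiloh
  rule 5: no change — demesiloh
  ⇒ Orranen demesiloh
Only 'demesiloh' matches the regular Orranen development of *damesiruk.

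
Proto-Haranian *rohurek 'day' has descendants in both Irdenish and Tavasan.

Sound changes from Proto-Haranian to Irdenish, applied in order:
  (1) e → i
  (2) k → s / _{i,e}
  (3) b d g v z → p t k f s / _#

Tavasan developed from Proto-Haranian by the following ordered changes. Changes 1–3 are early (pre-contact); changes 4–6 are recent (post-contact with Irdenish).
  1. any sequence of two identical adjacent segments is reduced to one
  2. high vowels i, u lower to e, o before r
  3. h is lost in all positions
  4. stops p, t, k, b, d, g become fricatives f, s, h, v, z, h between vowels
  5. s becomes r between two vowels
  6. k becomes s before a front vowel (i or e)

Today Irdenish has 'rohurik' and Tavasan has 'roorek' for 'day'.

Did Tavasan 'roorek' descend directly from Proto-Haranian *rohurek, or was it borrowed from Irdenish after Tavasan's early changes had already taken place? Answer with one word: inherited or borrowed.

inherited

If inherited, *rohurek would pass through all of Tavasan's changes:
Tavasan: *rohurek
  rohurek (rule 1 does not apply)
  rohurek → rohorek   [pre-rhotic lowering]
  rohorek → roorek   [h-loss]
  roorek (rule 4 does not apply)
  roorek (rule 5 does not apply)
  roorek (rule 6 does not apply)
  giving Tavasan roorek.
If borrowed from Irdenish 'rohurik' after the early changes, it would undergo only the recent ones:
  rule 4 (intervocalic lenition): no change (rohurik)
  rule 5 (rhotacism): no change (rohurik)
  rule 6 (palatalisation): no change (rohurik)
  ⇒ as a loan: rohurik
Tavasan 'roorek' matches the inherited outcome exactly, so it is an inherited cognate, not a loan.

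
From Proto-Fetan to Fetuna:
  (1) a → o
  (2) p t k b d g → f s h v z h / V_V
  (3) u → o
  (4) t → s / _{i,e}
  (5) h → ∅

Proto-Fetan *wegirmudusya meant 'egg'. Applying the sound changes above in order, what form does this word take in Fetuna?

Fetuna: *wegirmudusya
  wegirmudusya → wegirmudusyo   [vowel merger]
  wegirmudusyo → wehirmuzusyo   [intervocalic lenition]
  wehirmuzusyo → wehirmozosyo   [vowel merger]
  wehirmozosyo (rule 4 does not apply)
  wehirmozosyo → weirmozosyo   [h-loss]
  giving Fetuna weirmozosyo.

weirmozosyo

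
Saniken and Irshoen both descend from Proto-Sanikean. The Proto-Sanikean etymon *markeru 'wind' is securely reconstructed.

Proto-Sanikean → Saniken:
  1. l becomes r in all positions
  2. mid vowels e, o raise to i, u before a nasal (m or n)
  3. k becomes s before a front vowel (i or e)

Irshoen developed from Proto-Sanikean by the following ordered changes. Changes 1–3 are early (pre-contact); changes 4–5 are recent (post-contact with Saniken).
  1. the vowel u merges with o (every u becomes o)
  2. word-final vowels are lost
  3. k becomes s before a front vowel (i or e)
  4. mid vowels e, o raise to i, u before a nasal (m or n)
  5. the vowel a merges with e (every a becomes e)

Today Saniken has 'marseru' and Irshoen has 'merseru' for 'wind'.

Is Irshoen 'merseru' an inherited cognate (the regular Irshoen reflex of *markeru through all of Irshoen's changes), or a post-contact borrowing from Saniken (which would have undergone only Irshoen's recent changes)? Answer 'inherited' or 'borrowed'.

If inherited, *markeru would pass through all of Irshoen's changes:
Irshoen: *markeru
  markeru → markero   [vowel merger]
  markero → marker   [apocope]
  marker → marser   [palatalisation]
  marser (rule 4 does not apply)
  marser → merser   [vowel merger]
  giving Irshoen merser.
If borrowed from Saniken 'marseru' after the early changes, it would undergo only the recent ones:
  rule 4 (pre-nasal raising): no change (marseru)
  rule 5 (vowel merger): marseru → merseru
  ⇒ as a loan: merseru
Irshoen 'merseru' matches the loan outcome 'merseru', not the inherited 'merser' — it skipped the early Irshoen changes, so it was borrowed from Saniken.

borrowed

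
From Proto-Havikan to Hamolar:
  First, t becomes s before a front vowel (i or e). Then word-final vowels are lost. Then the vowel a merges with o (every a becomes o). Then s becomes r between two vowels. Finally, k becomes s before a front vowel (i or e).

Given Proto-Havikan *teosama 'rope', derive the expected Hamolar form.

Hamolar: start from *teosama.
  rule 1 (palatalisation): teosama → seosama
  rule 2 (apocope): seosama → seosam
  rule 3 (vowel merger): seosam → seosom
  rule 4 (rhotacism): seosom → seorom
  rule 5: no change — seorom
  ⇒ Hamolar seorom

seorom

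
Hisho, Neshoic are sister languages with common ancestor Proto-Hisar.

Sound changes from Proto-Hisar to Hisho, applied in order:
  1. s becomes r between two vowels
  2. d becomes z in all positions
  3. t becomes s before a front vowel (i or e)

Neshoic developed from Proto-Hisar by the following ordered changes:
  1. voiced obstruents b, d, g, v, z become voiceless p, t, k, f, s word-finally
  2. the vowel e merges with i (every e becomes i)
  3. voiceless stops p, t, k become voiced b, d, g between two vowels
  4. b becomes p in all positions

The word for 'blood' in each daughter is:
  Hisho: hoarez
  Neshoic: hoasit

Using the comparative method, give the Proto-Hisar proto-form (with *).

Position 4: Hisho has r, Neshoic has s. Taking the neighbouring segments as reconstructed: Hisho r could go back to *s or *r; Neshoic s can only go back to *s — the one source consistent with every daughter is *s.
Position 6: Hisho has z, Neshoic has t. Taking the neighbouring segments as reconstructed: Hisho z could go back to *d or *z; Neshoic t could go back to *t or *d — the one source consistent with every daughter is *d.
Verify the candidate proto-form against each daughter:
Hisho: start from *hoased.
  rule 1 (rhotacism): hoased → hoared
  rule 2 (unconditioned shift): hoared → hoarez
  rule 3: no change — hoarez
  ⇒ Hisho hoarez
Neshoic: *hoased
  hoased → hoaset   [final devoicing]
  hoaset → hoasit   [vowel merger]
  hoasit (rule 3 does not apply)
  hoasit (rule 4 does not apply)
  giving Neshoic hoasit.
*hoased is the unique common source.

*hoased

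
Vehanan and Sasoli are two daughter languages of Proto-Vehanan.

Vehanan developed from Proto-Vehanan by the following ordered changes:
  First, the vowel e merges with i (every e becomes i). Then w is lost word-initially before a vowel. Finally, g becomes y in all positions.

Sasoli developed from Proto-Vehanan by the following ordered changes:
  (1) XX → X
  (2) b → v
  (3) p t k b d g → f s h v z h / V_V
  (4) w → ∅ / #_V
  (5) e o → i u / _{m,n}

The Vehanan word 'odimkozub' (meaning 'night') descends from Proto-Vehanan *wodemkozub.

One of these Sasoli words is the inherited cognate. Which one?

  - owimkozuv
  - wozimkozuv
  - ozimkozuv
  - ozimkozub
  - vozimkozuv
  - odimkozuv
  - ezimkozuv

Sasoli: *wodemkozub
  wodemkozub (rule 1 does not apply)
  wodemkozub → wodemkozuv   [unconditioned shift]
  wodemkozuv → wozemkozuv   [intervocalic lenition]
  wozemkozuv → ozemkozuv   [glide loss]
  ozemkozuv → ozimkozuv   [pre-nasal raising]
  giving Sasoli ozimkozuv.

ozimkozuv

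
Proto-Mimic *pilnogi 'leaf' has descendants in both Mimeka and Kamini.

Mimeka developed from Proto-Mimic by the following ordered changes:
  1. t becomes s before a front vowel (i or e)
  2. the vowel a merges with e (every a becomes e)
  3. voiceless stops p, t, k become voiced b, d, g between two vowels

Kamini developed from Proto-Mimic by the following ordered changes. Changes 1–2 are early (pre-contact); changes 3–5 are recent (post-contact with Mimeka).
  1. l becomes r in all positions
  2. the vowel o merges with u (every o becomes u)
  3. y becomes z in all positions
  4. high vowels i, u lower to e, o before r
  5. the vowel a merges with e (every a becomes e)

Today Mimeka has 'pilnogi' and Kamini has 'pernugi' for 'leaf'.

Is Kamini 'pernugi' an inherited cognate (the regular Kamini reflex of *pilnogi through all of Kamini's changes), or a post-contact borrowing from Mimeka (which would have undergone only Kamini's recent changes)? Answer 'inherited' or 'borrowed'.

If inherited, *pilnogi would pass through all of Kamini's changes:
Kamini: *pilnogi
  pilnogi → pirnogi   [unconditioned shift]
  pirnogi → pirnugi   [vowel merger]
  pirnugi (rule 3 does not apply)
  pirnugi → pernugi   [pre-rhotic lowering]
  pernugi (rule 5 does not apply)
  giving Kamini pernugi.
If borrowed from Mimeka 'pilnogi' after the early changes, it would undergo only the recent ones:
  rule 3 (unconditioned shift): no change (pilnogi)
  rule 4 (pre-rhotic lowering): no change (pilnogi)
  rule 5 (vowel merger): no change (pilnogi)
  ⇒ as a loan: pilnogi
Kamini 'pernugi' matches the inherited outcome exactly, so it is an inherited cognate, not a loan.

inherited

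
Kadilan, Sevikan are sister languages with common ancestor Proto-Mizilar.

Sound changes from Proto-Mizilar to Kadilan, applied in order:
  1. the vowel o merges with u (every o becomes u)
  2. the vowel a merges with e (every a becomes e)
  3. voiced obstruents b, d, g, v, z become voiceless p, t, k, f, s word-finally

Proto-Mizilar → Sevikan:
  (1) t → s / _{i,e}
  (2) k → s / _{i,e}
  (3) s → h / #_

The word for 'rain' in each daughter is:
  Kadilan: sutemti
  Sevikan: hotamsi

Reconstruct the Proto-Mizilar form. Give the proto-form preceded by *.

*sotamti

Position 1: Kadilan has s, Sevikan has h. Taking the neighbouring segments as reconstructed: Kadilan s can only go back to *s; Sevikan h could go back to *s or *h — the one source consistent with every daughter is *s.
Position 4: Kadilan has e, Sevikan has a. Sevikan preserves a here (none of its changes turn any other segment into a), so the proto-segment is *a.
This points to *sotamti. Verify forward in each daughter:
Kadilan: *sotamti
  sotamti → sutamti   [vowel merger]
  sutamti → sutemti   [vowel merger]
  sutemti (rule 3 does not apply)
  giving Kadilan sutemti.
Sevikan: *sotamti > sotamsi > hotamsi  (by palatalisation, debuccalisation)
No other proto-form is consistent with every reflex, so the reconstruction is *sotamti.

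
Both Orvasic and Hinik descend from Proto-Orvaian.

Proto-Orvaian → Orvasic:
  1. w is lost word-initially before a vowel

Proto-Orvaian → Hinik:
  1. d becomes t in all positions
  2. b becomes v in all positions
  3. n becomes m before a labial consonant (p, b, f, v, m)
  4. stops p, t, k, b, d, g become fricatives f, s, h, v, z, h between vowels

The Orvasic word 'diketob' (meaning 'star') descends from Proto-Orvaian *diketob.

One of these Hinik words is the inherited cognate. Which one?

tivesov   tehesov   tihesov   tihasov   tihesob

tihesov

Hinik: start from *diketob.
  rule 1 (unconditioned shift): diketob → tiketob
  rule 2 (unconditioned shift): tiketob → tiketov
  rule 3: no change — tiketov
  rule 4 (intervocalic lenition): tiketov → tihesov
  ⇒ Hinik tihesov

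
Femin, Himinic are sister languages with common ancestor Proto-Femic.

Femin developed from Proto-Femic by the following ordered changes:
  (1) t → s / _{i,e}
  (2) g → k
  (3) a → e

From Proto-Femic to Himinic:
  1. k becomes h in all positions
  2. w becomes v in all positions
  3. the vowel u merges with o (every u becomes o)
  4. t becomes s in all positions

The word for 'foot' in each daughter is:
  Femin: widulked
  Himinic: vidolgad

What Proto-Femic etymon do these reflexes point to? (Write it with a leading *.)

*widulgad

Position 1: Femin has w, Himinic has v. Femin preserves w here (none of its changes turn any other segment into w), so the proto-segment is *w.
Position 6: Femin has k, Himinic has g. Himinic preserves g here (none of its changes turn any other segment into g), so the proto-segment is *g.
Position 7: Femin has e, Himinic has a. Himinic preserves a here (none of its changes turn any other segment into a), so the proto-segment is *a.
Continuing position by position gives *widulgad; check it forward:
Femin: *widulgad
  widulgad (rule 1 does not apply)
  widulgad → widulkad   [unconditioned shift]
  widulkad → widulked   [vowel merger]
  giving Femin widulked.
Himinic: *widulgad
  widulgad (rule 1 does not apply)
  widulgad → vidulgad   [unconditioned shift]
  vidulgad → vidolgad   [vowel merger]
  vidolgad (rule 4 does not apply)
  giving Himinic vidolgad.
No other proto-form is consistent with every reflex, so the reconstruction is *widulgad.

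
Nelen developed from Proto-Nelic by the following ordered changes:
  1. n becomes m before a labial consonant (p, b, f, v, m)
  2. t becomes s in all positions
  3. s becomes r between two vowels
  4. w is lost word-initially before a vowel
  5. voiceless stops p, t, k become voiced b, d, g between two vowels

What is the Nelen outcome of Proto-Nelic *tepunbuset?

Nelen: start from *tepunbuset.
  rule 1 (nasal place assimilation): tepunbuset → tepumbuset
  rule 2 (unconditioned shift): tepumbuset → sepumbuses
  rule 3 (rhotacism): sepumbuses → sepumbures
  rule 4: no change — sepumbures
  rule 5 (intervocalic voicing): sepumbures → sebumbures
  ⇒ Nelen sebumbures

sebumbures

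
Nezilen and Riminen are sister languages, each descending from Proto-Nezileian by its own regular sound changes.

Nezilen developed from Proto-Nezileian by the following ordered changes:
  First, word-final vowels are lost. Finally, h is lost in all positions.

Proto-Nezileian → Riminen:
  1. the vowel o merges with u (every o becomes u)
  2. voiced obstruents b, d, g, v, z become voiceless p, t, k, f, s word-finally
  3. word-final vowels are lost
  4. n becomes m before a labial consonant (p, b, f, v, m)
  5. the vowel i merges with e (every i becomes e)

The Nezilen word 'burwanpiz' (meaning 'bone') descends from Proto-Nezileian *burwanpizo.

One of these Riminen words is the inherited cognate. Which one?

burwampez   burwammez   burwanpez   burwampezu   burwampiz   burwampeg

Riminen: *burwanpizo
  burwanpizo → burwanpizu   [vowel merger]
  burwanpizu (rule 2 does not apply)
  burwanpizu → burwanpiz   [apocope]
  burwanpiz → burwampiz   [nasal place assimilation]
  burwampiz → burwampez   [vowel merger]
  giving Riminen burwampez.
Among the options, 'burwampez' alone shows every Riminen change applied in order.

burwampez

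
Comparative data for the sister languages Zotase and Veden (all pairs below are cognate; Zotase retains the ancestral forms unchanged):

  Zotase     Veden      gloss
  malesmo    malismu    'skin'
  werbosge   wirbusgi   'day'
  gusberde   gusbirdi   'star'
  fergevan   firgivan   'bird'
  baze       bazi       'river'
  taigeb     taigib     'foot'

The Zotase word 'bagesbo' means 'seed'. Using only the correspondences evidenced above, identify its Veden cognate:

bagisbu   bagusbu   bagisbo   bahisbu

malesmo ~ malismu — Zotase e corresponds to Veden i after a consonant, before a consonant other than r, m, n, p, b, f, v.
malesmo ~ malismu — Zotase o corresponds to Veden u word-finally.
Applying these to Zotase 'bagesbo':
  bagesbo → bagisbo   (e→i after a consonant, before a consonant other than r, m, n, p, b, f, v)
  bagisbo → bagisbu   (o→u word-finally)
So the Veden cognate is 'bagisbu'.

bagisbu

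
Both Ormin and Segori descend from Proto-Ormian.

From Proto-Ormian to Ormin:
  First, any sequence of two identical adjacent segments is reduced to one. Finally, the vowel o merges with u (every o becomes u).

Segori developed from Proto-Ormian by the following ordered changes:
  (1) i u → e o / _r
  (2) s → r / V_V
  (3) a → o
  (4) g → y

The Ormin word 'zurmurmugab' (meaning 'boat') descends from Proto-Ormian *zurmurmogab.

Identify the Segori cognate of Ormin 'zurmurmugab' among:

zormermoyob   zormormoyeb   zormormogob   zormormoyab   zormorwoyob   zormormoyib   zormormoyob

Segori: *zurmurmogab > zormormogab > zormormogob > zormormoyob  (by pre-rhotic lowering, vowel merger, unconditioned shift)
The other candidates each miss or misapply at least one Segori change.

zormormoyob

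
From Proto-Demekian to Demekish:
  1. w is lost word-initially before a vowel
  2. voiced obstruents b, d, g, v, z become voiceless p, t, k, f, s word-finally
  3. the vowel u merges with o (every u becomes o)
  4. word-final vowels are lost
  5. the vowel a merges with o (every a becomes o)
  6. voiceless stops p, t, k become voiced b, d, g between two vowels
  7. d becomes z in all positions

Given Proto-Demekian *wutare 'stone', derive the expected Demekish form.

Demekish: *wutare > utare > otare > otar > otor > odor > ozor  (by glide loss, vowel merger, apocope, vowel merger, intervocalic voicing, unconditioned shift)

ozor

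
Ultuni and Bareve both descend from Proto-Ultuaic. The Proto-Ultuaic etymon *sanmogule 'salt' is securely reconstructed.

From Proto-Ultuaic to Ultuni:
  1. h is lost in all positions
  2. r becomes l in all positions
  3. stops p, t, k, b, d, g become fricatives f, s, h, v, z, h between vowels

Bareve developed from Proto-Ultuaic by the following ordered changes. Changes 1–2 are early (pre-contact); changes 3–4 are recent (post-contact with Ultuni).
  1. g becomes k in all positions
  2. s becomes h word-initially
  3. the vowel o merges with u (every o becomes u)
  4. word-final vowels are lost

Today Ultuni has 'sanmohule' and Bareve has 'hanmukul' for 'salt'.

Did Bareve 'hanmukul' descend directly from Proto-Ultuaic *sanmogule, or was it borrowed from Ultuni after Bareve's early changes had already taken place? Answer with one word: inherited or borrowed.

If inherited, *sanmogule would pass through all of Bareve's changes:
Bareve: start from *sanmogule.
  rule 1 (unconditioned shift): sanmogule → sanmokule
  rule 2 (debuccalisation): sanmokule → hanmokule
  rule 3 (vowel merger): hanmokule → hanmukule
  rule 4 (apocope): hanmukule → hanmukul
  ⇒ Bareve hanmukul
If borrowed from Ultuni 'sanmohule' after the early changes, it would undergo only the recent ones:
  rule 3 (vowel merger): sanmohule → sanmuhule
  rule 4 (apocope): sanmuhule → sanmuhul
  ⇒ as a loan: sanmuhul
Bareve 'hanmukul' matches the inherited outcome exactly, so it is an inherited cognate, not a loan.

inherited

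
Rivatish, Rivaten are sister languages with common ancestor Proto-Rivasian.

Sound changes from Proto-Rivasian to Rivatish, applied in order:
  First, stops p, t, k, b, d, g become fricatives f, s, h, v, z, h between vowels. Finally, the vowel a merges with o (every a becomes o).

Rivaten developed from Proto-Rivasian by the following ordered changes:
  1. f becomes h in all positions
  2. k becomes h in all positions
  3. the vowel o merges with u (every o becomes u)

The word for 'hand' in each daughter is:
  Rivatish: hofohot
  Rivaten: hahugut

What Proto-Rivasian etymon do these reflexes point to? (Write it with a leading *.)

Position 3: Rivatish has f, Rivaten has h. Taking the neighbouring segments as reconstructed: Rivatish f could go back to *p or *f; Rivaten h could go back to *k or *f or *h — the one source consistent with every daughter is *f.
Position 4: Rivatish has o, Rivaten has u. Taking the neighbouring segments as reconstructed: Rivatish o could go back to *a or *o; Rivaten u could go back to *o or *u — the one source consistent with every daughter is *o.
Position 5: Rivatish has h, Rivaten has g. Rivaten preserves g here (none of its changes turn any other segment into g), so the proto-segment is *g.
Continuing position by position gives *hafogot; check it forward:
Rivatish: start from *hafogot.
  rule 1 (intervocalic lenition): hafogot → hafohot
  rule 2 (vowel merger): hafohot → hofohot
  ⇒ Rivatish hofohot
Rivaten: *hafogot > hahogot > hahugut  (by unconditioned shift, vowel merger)
Only *hafogot yields all of Rivatish hofohot, Rivaten hahugut.

*hafogot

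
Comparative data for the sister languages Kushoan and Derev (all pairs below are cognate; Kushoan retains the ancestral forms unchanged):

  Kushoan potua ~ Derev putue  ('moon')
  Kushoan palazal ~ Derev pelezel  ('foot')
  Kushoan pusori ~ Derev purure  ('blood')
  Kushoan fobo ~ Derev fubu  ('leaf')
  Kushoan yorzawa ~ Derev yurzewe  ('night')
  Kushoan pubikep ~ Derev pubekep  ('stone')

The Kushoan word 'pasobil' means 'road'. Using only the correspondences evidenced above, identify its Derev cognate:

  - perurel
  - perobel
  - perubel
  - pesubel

perubel

palazal ~ pelezel, yorzawa ~ yurzewe — Kushoan a corresponds to Derev e after a consonant, before a consonant other than r, m, n, p, b, f, v.
pusori ~ purure — Kushoan s corresponds to Derev r between vowels (before a back vowel).
fobo ~ fubu — Kushoan o corresponds to Derev u after a consonant, before a labial obstruent.
pubikep ~ pubekep — Kushoan i corresponds to Derev e after a consonant, before a consonant other than r, m, n, p, b, f, v.
Applying these to Kushoan 'pasobil':
  pasobil → pesobil   (a→e after a consonant, before a consonant other than r, m, n, p, b, f, v)
  pesobil → perobil   (s→r between vowels (before a back vowel))
  perobil → perubil   (o→u after a consonant, before a labial obstruent)
  perubil → perubel   (i→e after a consonant, before a consonant other than r, m, n, p, b, f, v)
So the Derev cognate is 'perubel'.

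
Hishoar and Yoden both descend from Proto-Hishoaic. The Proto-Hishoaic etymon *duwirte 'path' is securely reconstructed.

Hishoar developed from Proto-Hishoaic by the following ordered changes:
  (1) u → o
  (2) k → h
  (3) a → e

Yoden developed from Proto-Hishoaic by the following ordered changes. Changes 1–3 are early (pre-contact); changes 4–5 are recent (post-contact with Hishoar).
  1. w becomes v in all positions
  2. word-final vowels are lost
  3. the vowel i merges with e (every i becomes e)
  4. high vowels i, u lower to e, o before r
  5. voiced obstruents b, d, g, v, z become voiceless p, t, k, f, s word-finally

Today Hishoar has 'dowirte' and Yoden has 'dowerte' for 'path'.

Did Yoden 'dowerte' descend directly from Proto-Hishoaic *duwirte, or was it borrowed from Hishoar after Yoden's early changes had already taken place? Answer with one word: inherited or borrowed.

borrowed

If inherited, *duwirte would pass through all of Yoden's changes:
Yoden: *duwirte
  duwirte → duvirte   [unconditioned shift]
  duvirte → duvirt   [apocope]
  duvirt → duvert   [vowel merger]
  duvert (rule 4 does not apply)
  duvert (rule 5 does not apply)
  giving Yoden duvert.
If borrowed from Hishoar 'dowirte' after the early changes, it would undergo only the recent ones:
  rule 4 (pre-rhotic lowering): dowirte → dowerte
  rule 5 (final devoicing): no change (dowerte)
  ⇒ as a loan: dowerte
Yoden 'dowerte' matches the loan outcome 'dowerte', not the inherited 'duvert' — it skipped the early Yoden changes, so it was borrowed from Hishoar.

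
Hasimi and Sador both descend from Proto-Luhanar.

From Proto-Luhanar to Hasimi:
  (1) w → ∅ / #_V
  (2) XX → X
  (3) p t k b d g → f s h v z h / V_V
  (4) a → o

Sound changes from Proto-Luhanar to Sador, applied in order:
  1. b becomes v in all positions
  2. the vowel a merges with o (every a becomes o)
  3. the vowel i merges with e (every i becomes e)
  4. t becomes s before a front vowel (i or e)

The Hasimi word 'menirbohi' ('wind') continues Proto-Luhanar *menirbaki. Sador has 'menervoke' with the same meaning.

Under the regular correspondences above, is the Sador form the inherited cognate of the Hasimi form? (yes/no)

Derive the expected Sador reflex of *menirbaki:
Sador: start from *menirbaki.
  rule 1 (unconditioned shift): menirbaki → menirvaki
  rule 2 (vowel merger): menirvaki → menirvoki
  rule 3 (vowel merger): menirvoki → menervoke
  rule 4: no change — menervoke
  ⇒ Sador menervoke
Sador 'menervoke' matches the regular reflex exactly, so the pair is cognate.

yes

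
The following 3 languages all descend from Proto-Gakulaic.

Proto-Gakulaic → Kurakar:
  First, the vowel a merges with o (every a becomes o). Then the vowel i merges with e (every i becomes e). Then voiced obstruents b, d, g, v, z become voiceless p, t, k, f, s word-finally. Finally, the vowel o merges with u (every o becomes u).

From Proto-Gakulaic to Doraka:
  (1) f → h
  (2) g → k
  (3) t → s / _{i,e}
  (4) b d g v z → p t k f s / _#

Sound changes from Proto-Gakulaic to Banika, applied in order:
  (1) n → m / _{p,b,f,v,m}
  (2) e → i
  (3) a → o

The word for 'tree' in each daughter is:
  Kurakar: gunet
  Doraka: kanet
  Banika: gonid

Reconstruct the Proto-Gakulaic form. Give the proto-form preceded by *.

*ganed

Position 4: Kurakar has e, Doraka has e, Banika has i. Doraka preserves e here (none of its changes turn any other segment into e), so the proto-segment is *e.
Position 2: Kurakar has u, Doraka has a, Banika has o. Doraka preserves a here (none of its changes turn any other segment into a), so the proto-segment is *a.
Position 5: Kurakar has t, Doraka has t, Banika has d. Banika preserves d here (none of its changes turn any other segment into d), so the proto-segment is *d.
This points to *ganed. Verify forward in each daughter:
Kurakar: start from *ganed.
  rule 1 (vowel merger): ganed → goned
  rule 2: no change — goned
  rule 3 (final devoicing): goned → gonet
  rule 4 (vowel merger): gonet → gunet
  ⇒ Kurakar gunet
Doraka: start from *ganed.
  rule 1: no change — ganed
  rule 2 (unconditioned shift): ganed → kaned
  rule 3: no change — kaned
  rule 4 (final devoicing): kaned → kanet
  ⇒ Doraka kanet
Banika: *ganed
  ganed (rule 1 does not apply)
  ganed → ganid   [vowel merger]
  ganid → gonid   [vowel merger]
  giving Banika gonid.
*ganed is the unique common source.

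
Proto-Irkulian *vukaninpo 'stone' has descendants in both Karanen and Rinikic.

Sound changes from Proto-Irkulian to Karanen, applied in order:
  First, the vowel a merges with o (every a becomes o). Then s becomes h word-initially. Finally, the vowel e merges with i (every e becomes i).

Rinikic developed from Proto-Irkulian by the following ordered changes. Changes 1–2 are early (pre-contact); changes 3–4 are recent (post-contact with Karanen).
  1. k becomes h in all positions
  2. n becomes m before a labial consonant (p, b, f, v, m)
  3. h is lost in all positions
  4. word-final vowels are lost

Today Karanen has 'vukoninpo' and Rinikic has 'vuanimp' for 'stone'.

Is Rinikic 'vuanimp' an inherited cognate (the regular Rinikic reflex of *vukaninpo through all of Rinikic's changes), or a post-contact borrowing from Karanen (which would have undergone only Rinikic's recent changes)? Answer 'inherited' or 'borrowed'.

inherited

If inherited, *vukaninpo would pass through all of Rinikic's changes:
Rinikic: *vukaninpo
  vukaninpo → vuhaninpo   [unconditioned shift]
  vuhaninpo → vuhanimpo   [nasal place assimilation]
  vuhanimpo → vuanimpo   [h-loss]
  vuanimpo → vuanimp   [apocope]
  giving Rinikic vuanimp.
If borrowed from Karanen 'vukoninpo' after the early changes, it would undergo only the recent ones:
  rule 3 (h-loss): no change (vukoninpo)
  rule 4 (apocope): vukoninpo → vukoninp
  ⇒ as a loan: vukoninp
Rinikic 'vuanimp' matches the inherited outcome exactly, so it is an inherited cognate, not a loan.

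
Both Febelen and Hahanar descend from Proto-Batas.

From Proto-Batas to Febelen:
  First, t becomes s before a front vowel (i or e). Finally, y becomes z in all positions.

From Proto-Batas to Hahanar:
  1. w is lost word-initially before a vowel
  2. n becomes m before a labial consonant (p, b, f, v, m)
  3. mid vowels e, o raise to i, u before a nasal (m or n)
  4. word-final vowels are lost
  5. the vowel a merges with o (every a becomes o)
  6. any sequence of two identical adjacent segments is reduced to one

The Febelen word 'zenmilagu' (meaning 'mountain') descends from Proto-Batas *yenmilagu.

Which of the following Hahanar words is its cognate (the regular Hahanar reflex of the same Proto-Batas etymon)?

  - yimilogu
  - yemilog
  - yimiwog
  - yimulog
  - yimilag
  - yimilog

yimilog

Hahanar: start from *yenmilagu.
  rule 1: no change — yenmilagu
  rule 2 (nasal place assimilation): yenmilagu → yemmilagu
  rule 3 (pre-nasal raising): yemmilagu → yimmilagu
  rule 4 (apocope): yimmilagu → yimmilag
  rule 5 (vowel merger): yimmilag → yimmilog
  rule 6 (degemination): yimmilog → yimilog
  ⇒ Hahanar yimilog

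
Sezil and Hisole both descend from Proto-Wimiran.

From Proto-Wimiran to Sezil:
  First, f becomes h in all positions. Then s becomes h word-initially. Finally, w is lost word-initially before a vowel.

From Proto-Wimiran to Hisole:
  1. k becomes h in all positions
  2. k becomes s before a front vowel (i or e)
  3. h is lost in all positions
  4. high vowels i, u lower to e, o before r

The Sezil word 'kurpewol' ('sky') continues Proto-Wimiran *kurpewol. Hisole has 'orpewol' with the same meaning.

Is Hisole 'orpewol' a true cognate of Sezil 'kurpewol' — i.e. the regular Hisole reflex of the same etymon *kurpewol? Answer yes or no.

yes

Derive the expected Hisole reflex of *kurpewol:
Hisole: *kurpewol > hurpewol > urpewol > orpewol  (by unconditioned shift, h-loss, pre-rhotic lowering)
Hisole 'orpewol' matches the regular reflex exactly, so the pair is cognate.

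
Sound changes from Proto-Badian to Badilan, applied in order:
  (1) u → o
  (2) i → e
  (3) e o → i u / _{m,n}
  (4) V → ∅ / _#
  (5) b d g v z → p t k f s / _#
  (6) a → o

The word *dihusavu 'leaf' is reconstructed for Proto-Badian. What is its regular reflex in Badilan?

dehosof

Badilan: *dihusavu
  dihusavu → dihosavo   [vowel merger]
  dihosavo → dehosavo   [vowel merger]
  dehosavo (rule 3 does not apply)
  dehosavo → dehosav   [apocope]
  dehosav → dehosaf   [final devoicing]
  dehosaf → dehosof   [vowel merger]
  giving Badilan dehosof.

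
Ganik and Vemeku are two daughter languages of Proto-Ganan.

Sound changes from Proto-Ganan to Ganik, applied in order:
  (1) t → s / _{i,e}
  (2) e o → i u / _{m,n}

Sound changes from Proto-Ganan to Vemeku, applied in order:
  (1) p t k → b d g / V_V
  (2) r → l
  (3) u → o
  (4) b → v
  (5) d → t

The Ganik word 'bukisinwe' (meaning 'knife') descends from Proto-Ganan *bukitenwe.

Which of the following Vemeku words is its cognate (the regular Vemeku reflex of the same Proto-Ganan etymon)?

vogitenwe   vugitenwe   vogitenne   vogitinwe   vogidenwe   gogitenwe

vogitenwe

Vemeku: *bukitenwe
  bukitenwe → bugidenwe   [intervocalic voicing]
  bugidenwe (rule 2 does not apply)
  bugidenwe → bogidenwe   [vowel merger]
  bogidenwe → vogidenwe   [unconditioned shift]
  vogidenwe → vogitenwe   [unconditioned shift]
  giving Vemeku vogitenwe.
Among the options, 'vogitenwe' alone shows every Vemeku change applied in order.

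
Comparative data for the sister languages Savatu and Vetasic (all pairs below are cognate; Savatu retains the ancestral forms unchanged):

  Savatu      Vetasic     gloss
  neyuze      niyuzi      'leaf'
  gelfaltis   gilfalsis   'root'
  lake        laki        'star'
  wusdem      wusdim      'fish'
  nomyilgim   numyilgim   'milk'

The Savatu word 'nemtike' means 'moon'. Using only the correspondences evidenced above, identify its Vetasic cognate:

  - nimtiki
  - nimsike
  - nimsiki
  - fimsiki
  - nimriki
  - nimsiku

nimsiki

wusdem ~ wusdim — Savatu e corresponds to Vetasic i after a consonant, before a nasal.
gelfaltis ~ gilfalsis — Savatu t corresponds to Vetasic s after a consonant, before a front vowel.
neyuze ~ niyuzi, lake ~ laki — Savatu e corresponds to Vetasic i word-finally.
Applying these to Savatu 'nemtike':
  nemtike → nimtike   (e→i after a consonant, before a nasal)
  nimtike → nimsike   (t→s after a consonant, before a front vowel)
  nimsike → nimsiki   (e→i word-finally)
So the Vetasic cognate is 'nimsiki'.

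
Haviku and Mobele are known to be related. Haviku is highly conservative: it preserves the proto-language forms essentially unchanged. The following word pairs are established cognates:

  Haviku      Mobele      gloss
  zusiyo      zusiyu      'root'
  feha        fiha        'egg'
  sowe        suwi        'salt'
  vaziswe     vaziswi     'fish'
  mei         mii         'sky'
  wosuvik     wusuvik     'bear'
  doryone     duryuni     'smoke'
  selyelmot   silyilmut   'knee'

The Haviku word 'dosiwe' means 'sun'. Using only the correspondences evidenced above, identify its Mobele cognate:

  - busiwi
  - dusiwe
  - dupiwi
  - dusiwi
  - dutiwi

dusiwi

sowe ~ suwi, wosuvik ~ wusuvik — Haviku o corresponds to Mobele u after a consonant, before a consonant other than r, m, n, p, b, f, v.
sowe ~ suwi, vaziswe ~ vaziswi — Haviku e corresponds to Mobele i word-finally.
Applying these to Haviku 'dosiwe':
  dosiwe → dusiwe   (o→u after a consonant, before a consonant other than r, m, n, p, b, f, v)
  dusiwe → dusiwi   (e→i word-finally)
So the Mobele cognate is 'dusiwi'.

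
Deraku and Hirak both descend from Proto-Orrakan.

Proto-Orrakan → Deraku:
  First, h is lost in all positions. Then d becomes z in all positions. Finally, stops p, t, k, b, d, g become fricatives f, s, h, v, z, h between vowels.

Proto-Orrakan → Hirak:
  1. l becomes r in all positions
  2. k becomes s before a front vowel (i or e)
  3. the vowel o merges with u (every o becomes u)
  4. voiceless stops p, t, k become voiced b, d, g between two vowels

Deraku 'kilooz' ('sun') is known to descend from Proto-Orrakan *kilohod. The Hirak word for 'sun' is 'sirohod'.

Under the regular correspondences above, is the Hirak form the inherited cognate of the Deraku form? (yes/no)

no

Derive the expected Hirak reflex of *kilohod:
Hirak: *kilohod > kirohod > sirohod > siruhud  (by unconditioned shift, palatalisation, vowel merger)
The regular Hirak reflex would be 'siruhud', but the attested form is 'sirohod'. The correspondence is irregular, so they are not cognates (the Hirak form has a different source).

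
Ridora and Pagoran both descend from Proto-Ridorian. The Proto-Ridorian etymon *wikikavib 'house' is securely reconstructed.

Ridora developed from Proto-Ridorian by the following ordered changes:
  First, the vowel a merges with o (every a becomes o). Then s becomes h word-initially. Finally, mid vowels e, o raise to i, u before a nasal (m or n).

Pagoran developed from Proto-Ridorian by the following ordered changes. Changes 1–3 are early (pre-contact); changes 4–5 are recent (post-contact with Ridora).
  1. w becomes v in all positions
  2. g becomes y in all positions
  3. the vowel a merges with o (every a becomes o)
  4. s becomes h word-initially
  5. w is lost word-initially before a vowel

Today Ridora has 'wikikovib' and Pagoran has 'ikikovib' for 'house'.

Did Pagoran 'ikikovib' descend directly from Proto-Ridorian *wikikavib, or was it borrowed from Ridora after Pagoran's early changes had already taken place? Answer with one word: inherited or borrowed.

If inherited, *wikikavib would pass through all of Pagoran's changes:
Pagoran: *wikikavib
  wikikavib → vikikavib   [unconditioned shift]
  vikikavib (rule 2 does not apply)
  vikikavib → vikikovib   [vowel merger]
  vikikovib (rule 4 does not apply)
  vikikovib (rule 5 does not apply)
  giving Pagoran vikikovib.
If borrowed from Ridora 'wikikovib' after the early changes, it would undergo only the recent ones:
  rule 4 (debuccalisation): no change (wikikovib)
  rule 5 (glide loss): wikikovib → ikikovib
  ⇒ as a loan: ikikovib
Pagoran 'ikikovib' matches the loan outcome 'ikikovib', not the inherited 'vikikovib' — it skipped the early Pagoran changes, so it was borrowed from Ridora.

borrowed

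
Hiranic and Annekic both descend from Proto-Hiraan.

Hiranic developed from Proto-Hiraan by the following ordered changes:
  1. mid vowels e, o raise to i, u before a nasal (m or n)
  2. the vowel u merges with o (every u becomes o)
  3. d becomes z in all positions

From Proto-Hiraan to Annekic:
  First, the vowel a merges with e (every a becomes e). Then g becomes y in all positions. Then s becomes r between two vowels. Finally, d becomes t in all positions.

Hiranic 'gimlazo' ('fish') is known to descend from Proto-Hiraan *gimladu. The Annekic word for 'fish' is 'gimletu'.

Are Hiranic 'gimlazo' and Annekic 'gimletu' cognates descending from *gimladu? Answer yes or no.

no

Derive the expected Annekic reflex of *gimladu:
Annekic: start from *gimladu.
  rule 1 (vowel merger): gimladu → gimledu
  rule 2 (unconditioned shift): gimledu → yimledu
  rule 3: no change — yimledu
  rule 4 (unconditioned shift): yimledu → yimletu
  ⇒ Annekic yimletu
The regular Annekic reflex would be 'yimletu', but the attested form is 'gimletu'. The correspondence is irregular, so they are not cognates (the Annekic form has a different source).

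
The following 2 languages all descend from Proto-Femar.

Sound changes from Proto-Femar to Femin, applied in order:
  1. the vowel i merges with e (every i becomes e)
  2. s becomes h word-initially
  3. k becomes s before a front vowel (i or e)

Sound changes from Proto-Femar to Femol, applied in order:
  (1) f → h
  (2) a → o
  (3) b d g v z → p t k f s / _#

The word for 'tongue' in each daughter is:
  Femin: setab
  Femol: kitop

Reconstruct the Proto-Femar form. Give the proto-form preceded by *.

Position 1: Femin has s, Femol has k. Taking the neighbouring segments as reconstructed: Femin s can only go back to *k; Femol k can only go back to *k — the one source consistent with every daughter is *k.
Position 4: Femin has a, Femol has o. Femin preserves a here (none of its changes turn any other segment into a), so the proto-segment is *a.
Position 5: Femin has b, Femol has p. Femin preserves b here (none of its changes turn any other segment into b), so the proto-segment is *b.
Verify the candidate proto-form against each daughter:
Femin: *kitab > ketab > setab  (by vowel merger, palatalisation)
Femol: *kitab > kitob > kitop  (by vowel merger, final devoicing)
*kitab is the unique common source.

*kitab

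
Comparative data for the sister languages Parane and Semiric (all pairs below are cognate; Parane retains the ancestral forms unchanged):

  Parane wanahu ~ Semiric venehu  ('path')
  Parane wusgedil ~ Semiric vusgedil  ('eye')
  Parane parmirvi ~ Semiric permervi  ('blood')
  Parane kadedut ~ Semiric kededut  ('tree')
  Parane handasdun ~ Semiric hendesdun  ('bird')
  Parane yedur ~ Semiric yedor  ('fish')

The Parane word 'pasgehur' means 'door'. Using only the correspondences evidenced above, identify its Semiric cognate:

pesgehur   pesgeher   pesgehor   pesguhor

pesgehor

wanahu ~ venehu, kadedut ~ kededut — Parane a corresponds to Semiric e after a consonant, before a consonant other than r, m, n, p, b, f, v.
yedur ~ yedor — Parane u corresponds to Semiric o after a consonant, before r.
Applying these to Parane 'pasgehur':
  pasgehur → pesgehur   (a→e after a consonant, before a consonant other than r, m, n, p, b, f, v)
  pesgehur → pesgehor   (u→o after a consonant, before r)
So the Semiric cognate is 'pesgehor'.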